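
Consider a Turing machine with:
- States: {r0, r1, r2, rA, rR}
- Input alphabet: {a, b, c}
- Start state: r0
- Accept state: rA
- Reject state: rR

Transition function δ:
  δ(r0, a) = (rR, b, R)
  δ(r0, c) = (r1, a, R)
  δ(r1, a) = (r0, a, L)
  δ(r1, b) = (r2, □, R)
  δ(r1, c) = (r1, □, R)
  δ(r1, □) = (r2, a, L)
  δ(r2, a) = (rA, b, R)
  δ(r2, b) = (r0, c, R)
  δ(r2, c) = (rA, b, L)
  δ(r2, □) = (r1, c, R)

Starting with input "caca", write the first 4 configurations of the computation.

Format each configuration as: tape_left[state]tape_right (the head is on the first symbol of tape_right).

Transitions applied:
Step 1: δ(r0, c) = (r1, a, R)
Step 2: δ(r1, a) = (r0, a, L)
Step 3: δ(r0, a) = (rR, b, R)

The first 4 configurations are:
[r0]caca ⊢ a[r1]aca ⊢ [r0]aaca ⊢ b[rR]aca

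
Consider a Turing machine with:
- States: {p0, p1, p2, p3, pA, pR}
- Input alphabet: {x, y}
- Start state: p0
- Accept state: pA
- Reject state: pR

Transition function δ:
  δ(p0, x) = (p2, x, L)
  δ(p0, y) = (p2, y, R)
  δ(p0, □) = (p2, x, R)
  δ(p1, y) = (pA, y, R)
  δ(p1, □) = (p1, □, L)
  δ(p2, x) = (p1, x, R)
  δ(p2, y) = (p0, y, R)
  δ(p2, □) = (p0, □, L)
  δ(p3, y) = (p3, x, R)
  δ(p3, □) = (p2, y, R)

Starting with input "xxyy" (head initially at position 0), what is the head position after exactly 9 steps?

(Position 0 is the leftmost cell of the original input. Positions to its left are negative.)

Execution trace (head position shown):
Step 0: [p0]xxyy  (head at position 0)
Step 1: move left → [p2]□xxyy  (head at position -1)
Step 2: move left → [p0]□□xxyy  (head at position -2)
Step 3: move right → x[p2]□xxyy  (head at position -1)
Step 4: move left → [p0]x□xxyy  (head at position -2)
Step 5: move left → [p2]□x□xxyy  (head at position -3)
Step 6: move left → [p0]□□x□xxyy  (head at position -4)
Step 7: move right → x[p2]□x□xxyy  (head at position -3)
Step 8: move left → [p0]x□x□xxyy  (head at position -4)
Step 9: move left → [p2]□x□x□xxyy  (head at position -5)

After 9 steps, the head is at position -5.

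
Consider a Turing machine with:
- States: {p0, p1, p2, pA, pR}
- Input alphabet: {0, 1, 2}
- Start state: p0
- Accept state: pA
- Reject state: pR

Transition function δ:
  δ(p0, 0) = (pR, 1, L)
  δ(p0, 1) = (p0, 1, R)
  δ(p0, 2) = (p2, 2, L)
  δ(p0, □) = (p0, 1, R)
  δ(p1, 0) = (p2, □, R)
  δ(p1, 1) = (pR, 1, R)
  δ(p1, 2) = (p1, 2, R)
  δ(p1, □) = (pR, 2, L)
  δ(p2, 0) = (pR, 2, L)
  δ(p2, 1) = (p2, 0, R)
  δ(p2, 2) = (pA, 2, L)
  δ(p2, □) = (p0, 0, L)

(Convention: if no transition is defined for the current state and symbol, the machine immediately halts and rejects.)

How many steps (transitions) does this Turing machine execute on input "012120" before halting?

Execution trace:
Initial: [p0]012120
Step 1: δ(p0, 0) = (pR, 1, L) → [pR]□112120

The machine reaches the reject state pR and halts.

The machine executed 1 step before halting.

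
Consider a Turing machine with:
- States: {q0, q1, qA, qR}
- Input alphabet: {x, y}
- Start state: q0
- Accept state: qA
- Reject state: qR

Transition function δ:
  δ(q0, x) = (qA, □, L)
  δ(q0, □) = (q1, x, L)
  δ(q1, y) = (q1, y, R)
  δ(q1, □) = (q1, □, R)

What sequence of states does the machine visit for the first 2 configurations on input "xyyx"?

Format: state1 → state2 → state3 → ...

Execution trace:
Initial: [q0]xyyx
Step 1: δ(q0, x) = (qA, □, L) → [qA]□□yyx

The machine reaches the accept state qA and halts.

State sequence: q0 → qA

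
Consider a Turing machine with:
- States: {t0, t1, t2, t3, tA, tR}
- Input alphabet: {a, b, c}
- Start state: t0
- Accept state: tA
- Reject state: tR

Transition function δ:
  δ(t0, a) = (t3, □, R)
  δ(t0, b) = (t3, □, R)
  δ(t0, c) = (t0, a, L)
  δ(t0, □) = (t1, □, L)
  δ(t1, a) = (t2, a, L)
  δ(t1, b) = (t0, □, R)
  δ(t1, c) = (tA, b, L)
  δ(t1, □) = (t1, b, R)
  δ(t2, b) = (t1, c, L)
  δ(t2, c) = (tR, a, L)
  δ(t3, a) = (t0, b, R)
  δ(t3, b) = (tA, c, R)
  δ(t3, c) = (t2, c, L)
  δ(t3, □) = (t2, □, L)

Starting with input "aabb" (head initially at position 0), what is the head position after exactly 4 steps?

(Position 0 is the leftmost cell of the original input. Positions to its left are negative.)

Execution trace (head position shown):
Step 0: [t0]aabb  (head at position 0)
Step 1: move right → □[t3]abb  (head at position 1)
Step 2: move right → □b[t0]bb  (head at position 2)
Step 3: move right → □b□[t3]b  (head at position 3)
Step 4: move right → □b□c[tA]□  (head at position 4)

After 4 steps, the head is at position 4.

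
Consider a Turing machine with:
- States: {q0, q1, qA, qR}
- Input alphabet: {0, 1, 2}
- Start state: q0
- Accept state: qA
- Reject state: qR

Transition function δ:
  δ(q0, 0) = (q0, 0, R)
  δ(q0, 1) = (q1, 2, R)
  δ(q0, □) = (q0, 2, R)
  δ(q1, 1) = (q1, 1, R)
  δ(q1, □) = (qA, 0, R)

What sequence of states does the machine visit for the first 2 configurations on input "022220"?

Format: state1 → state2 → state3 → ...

Execution trace:
Initial: [q0]022220
Step 1: δ(q0, 0) = (q0, 0, R) → 0[q0]22220

No transition is defined for δ(q0, 2). By convention the machine halts and rejects.

State sequence: q0 → q0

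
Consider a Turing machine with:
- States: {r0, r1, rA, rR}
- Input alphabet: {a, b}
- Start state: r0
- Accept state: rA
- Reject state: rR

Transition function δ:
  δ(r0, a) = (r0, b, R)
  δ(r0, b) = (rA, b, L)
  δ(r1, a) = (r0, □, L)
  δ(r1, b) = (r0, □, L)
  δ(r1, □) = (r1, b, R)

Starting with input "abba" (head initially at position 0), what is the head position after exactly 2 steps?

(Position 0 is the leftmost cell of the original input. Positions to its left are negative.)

Execution trace (head position shown):
Step 0: [r0]abba  (head at position 0)
Step 1: move right → b[r0]bba  (head at position 1)
Step 2: move left → [rA]bbba  (head at position 0)

After 2 steps, the head is at position 0.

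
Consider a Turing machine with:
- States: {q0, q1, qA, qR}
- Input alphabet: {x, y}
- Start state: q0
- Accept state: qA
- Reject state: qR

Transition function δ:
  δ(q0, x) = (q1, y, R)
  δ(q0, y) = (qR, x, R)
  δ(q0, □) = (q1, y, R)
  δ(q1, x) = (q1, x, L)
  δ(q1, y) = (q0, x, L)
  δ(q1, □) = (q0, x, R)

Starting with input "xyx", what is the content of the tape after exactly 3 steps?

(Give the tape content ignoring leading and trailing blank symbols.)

Execution trace:
Initial: [q0]xyx
Step 1: δ(q0, x) = (q1, y, R) → y[q1]yx
Step 2: δ(q1, y) = (q0, x, L) → [q0]yxx
Step 3: δ(q0, y) = (qR, x, R) → x[qR]xx

The machine reaches the reject state qR and halts.

After 3 steps, the tape (ignoring leading/trailing blanks) is: xxx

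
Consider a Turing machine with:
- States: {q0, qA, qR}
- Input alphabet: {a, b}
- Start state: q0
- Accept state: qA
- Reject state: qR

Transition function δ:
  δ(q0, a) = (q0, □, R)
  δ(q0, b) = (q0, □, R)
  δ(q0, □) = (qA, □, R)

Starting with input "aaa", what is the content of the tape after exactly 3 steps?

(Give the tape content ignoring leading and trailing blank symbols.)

Execution trace:
Initial: [q0]aaa
Step 1: δ(q0, a) = (q0, □, R) → □[q0]aa
Step 2: δ(q0, a) = (q0, □, R) → □□[q0]a
Step 3: δ(q0, a) = (q0, □, R) → □□□[q0]□

After 3 steps, the tape (ignoring leading/trailing blanks) is: □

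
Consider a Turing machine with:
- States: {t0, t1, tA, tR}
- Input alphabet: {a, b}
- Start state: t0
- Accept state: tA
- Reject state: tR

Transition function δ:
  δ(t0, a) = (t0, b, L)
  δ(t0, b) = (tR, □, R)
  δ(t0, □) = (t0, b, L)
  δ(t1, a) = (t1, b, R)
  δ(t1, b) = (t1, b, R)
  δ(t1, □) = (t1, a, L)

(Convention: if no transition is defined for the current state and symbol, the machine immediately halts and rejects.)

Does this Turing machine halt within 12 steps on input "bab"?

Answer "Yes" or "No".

Execution trace:
Initial: [t0]bab
Step 1: δ(t0, b) = (tR, □, R) → □[tR]ab

The machine reaches the reject state tR and halts.
The machine halted after 1 step (within the 12-step bound).

Answer: Yes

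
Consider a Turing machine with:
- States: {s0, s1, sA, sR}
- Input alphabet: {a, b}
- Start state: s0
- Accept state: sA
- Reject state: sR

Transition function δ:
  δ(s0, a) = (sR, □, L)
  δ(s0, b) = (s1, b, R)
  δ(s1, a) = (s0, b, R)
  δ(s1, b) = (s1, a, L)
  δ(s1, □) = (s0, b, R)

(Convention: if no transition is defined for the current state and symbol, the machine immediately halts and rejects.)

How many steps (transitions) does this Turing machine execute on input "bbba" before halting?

Execution trace:
Initial: [s0]bbba
Step 1: δ(s0, b) = (s1, b, R) → b[s1]bba
Step 2: δ(s1, b) = (s1, a, L) → [s1]baba
Step 3: δ(s1, b) = (s1, a, L) → [s1]□aaba
Step 4: δ(s1, □) = (s0, b, R) → b[s0]aaba
Step 5: δ(s0, a) = (sR, □, L) → [sR]b□aba

The machine reaches the reject state sR and halts.

The machine executed 5 steps before halting.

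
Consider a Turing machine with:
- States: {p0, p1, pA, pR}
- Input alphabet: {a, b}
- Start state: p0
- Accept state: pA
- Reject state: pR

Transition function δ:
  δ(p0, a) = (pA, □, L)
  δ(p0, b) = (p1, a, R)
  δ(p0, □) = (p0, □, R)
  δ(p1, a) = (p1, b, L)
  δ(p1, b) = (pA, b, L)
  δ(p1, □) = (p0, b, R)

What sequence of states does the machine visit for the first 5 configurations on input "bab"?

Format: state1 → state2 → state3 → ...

Execution trace:
Initial: [p0]bab
Step 1: δ(p0, b) = (p1, a, R) → a[p1]ab
Step 2: δ(p1, a) = (p1, b, L) → [p1]abb
Step 3: δ(p1, a) = (p1, b, L) → [p1]□bbb
Step 4: δ(p1, □) = (p0, b, R) → b[p0]bbb

State sequence: p0 → p1 → p1 → p1 → p0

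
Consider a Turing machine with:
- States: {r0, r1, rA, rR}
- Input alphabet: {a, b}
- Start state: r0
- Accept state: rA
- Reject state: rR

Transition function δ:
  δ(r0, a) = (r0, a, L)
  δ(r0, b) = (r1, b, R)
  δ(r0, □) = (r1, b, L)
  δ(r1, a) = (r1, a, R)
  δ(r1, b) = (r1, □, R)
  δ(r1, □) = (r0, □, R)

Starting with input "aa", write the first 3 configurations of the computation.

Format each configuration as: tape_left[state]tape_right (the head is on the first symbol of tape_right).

Transitions applied:
Step 1: δ(r0, a) = (r0, a, L)
Step 2: δ(r0, □) = (r1, b, L)

The first 3 configurations are:
[r0]aa ⊢ [r0]□aa ⊢ [r1]□baa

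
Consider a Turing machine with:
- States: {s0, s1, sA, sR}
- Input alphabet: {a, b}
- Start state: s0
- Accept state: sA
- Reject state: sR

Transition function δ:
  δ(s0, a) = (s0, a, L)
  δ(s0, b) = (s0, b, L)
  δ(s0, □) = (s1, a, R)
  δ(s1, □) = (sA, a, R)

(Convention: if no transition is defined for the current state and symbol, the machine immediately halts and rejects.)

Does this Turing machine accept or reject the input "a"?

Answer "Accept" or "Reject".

Execution trace:
Initial: [s0]a
Step 1: δ(s0, a) = (s0, a, L) → [s0]□a
Step 2: δ(s0, □) = (s1, a, R) → a[s1]a

No transition is defined for δ(s1, a). By convention the machine halts and rejects.

Answer: Reject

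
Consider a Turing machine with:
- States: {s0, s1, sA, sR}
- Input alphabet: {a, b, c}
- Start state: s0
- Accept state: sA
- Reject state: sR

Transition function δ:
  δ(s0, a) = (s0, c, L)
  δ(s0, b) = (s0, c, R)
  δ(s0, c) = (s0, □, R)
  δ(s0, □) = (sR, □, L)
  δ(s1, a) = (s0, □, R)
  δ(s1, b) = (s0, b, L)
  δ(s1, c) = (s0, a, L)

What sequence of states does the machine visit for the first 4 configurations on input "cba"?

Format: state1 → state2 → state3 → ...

Execution trace:
Initial: [s0]cba
Step 1: δ(s0, c) = (s0, □, R) → □[s0]ba
Step 2: δ(s0, b) = (s0, c, R) → □c[s0]a
Step 3: δ(s0, a) = (s0, c, L) → □[s0]cc

State sequence: s0 → s0 → s0 → s0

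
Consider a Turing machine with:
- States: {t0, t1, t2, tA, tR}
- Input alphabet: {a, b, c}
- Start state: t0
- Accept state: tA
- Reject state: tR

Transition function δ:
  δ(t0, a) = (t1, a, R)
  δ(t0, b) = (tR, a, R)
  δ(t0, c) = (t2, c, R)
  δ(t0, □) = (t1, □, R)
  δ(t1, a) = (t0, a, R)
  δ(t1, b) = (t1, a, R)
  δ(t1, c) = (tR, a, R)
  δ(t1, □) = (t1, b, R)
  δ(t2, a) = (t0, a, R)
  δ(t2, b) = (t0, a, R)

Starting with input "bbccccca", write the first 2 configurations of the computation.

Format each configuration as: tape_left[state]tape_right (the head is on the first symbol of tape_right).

Transitions applied:
Step 1: δ(t0, b) = (tR, a, R)

The first 2 configurations are:
[t0]bbccccca ⊢ a[tR]bccccca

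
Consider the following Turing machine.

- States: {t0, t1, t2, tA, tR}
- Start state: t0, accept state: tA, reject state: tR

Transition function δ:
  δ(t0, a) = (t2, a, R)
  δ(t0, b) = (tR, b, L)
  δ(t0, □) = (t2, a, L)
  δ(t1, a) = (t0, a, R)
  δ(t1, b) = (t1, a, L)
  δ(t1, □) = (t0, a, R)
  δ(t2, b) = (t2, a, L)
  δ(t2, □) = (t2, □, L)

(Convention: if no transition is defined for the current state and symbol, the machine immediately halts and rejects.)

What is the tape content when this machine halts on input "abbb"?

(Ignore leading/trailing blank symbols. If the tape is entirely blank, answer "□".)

Execution trace:
Initial: [t0]abbb
Step 1: δ(t0, a) = (t2, a, R) → a[t2]bbb
Step 2: δ(t2, b) = (t2, a, L) → [t2]aabb

No transition is defined for δ(t2, a). By convention the machine halts and rejects.

Final tape (ignoring leading/trailing blanks): aabb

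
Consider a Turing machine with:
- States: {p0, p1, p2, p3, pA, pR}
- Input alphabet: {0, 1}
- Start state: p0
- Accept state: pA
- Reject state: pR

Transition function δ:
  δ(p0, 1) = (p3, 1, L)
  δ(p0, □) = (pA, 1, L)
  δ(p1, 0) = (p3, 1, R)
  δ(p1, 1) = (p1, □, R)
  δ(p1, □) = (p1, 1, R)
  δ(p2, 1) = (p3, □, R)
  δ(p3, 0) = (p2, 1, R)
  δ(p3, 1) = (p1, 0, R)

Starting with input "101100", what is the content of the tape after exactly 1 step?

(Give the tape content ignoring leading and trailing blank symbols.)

Execution trace:
Initial: [p0]101100
Step 1: δ(p0, 1) = (p3, 1, L) → [p3]□101100

No transition is defined for δ(p3, □). By convention the machine halts and rejects.

After 1 step, the tape (ignoring leading/trailing blanks) is: 101100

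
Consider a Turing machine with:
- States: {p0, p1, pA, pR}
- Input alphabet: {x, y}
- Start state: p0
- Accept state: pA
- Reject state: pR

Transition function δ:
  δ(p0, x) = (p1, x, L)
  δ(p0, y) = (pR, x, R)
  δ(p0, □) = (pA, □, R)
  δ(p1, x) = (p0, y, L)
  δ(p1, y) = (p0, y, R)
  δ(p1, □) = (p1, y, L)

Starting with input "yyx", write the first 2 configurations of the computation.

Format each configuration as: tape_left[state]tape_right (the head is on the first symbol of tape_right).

Transitions applied:
Step 1: δ(p0, y) = (pR, x, R)

The first 2 configurations are:
[p0]yyx ⊢ x[pR]yx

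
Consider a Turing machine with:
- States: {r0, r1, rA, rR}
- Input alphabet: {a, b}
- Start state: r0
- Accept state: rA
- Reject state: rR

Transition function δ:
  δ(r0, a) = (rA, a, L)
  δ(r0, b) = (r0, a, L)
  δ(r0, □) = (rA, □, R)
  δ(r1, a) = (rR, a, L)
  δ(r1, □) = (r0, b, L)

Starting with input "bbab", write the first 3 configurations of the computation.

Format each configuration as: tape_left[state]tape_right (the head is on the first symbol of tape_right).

Transitions applied:
Step 1: δ(r0, b) = (r0, a, L)
Step 2: δ(r0, □) = (rA, □, R)

The first 3 configurations are:
[r0]bbab ⊢ [r0]□abab ⊢ □[rA]abab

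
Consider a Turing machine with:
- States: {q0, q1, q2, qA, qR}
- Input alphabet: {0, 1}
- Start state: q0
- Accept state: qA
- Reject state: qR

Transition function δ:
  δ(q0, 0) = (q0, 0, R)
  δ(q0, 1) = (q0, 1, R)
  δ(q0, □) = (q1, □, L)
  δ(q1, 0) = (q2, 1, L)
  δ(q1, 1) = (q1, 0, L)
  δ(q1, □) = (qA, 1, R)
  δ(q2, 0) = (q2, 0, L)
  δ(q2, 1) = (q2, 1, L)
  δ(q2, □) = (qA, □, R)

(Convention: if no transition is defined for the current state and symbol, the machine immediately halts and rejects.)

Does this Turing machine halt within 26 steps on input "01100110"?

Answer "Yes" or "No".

Execution trace:
Initial: [q0]01100110
Step 1: δ(q0, 0) = (q0, 0, R) → 0[q0]1100110
Step 2: δ(q0, 1) = (q0, 1, R) → 01[q0]100110
Step 3: δ(q0, 1) = (q0, 1, R) → 011[q0]00110
Step 4: δ(q0, 0) = (q0, 0, R) → 0110[q0]0110
Step 5: δ(q0, 0) = (q0, 0, R) → 01100[q0]110
Step 6: δ(q0, 1) = (q0, 1, R) → 011001[q0]10
Step 7: δ(q0, 1) = (q0, 1, R) → 0110011[q0]0
Step 8: δ(q0, 0) = (q0, 0, R) → 01100110[q0]□
Step 9: δ(q0, □) = (q1, □, L) → 0110011[q1]0□
Step 10: δ(q1, 0) = (q2, 1, L) → 011001[q2]11□
Step 11: δ(q2, 1) = (q2, 1, L) → 01100[q2]111□
Step 12: δ(q2, 1) = (q2, 1, L) → 0110[q2]0111□
Step 13: δ(q2, 0) = (q2, 0, L) → 011[q2]00111□
Step 14: δ(q2, 0) = (q2, 0, L) → 01[q2]100111□
Step 15: δ(q2, 1) = (q2, 1, L) → 0[q2]1100111□
Step 16: δ(q2, 1) = (q2, 1, L) → [q2]01100111□
Step 17: δ(q2, 0) = (q2, 0, L) → [q2]□01100111□
Step 18: δ(q2, □) = (qA, □, R) → □[qA]01100111□

The machine reaches the accept state qA and halts.
The machine halted after 18 steps (within the 26-step bound).

Answer: Yes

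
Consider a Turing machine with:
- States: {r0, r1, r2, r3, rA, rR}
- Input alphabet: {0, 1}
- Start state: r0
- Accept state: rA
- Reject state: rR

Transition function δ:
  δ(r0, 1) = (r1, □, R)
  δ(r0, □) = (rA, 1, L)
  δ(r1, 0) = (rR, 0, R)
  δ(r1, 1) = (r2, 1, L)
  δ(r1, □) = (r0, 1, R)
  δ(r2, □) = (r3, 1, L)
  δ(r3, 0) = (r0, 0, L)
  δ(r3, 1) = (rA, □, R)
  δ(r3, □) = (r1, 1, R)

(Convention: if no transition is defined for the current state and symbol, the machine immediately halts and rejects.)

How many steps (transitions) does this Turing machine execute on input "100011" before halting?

Execution trace:
Initial: [r0]100011
Step 1: δ(r0, 1) = (r1, □, R) → □[r1]00011
Step 2: δ(r1, 0) = (rR, 0, R) → □0[rR]0011

The machine reaches the reject state rR and halts.

The machine executed 2 steps before halting.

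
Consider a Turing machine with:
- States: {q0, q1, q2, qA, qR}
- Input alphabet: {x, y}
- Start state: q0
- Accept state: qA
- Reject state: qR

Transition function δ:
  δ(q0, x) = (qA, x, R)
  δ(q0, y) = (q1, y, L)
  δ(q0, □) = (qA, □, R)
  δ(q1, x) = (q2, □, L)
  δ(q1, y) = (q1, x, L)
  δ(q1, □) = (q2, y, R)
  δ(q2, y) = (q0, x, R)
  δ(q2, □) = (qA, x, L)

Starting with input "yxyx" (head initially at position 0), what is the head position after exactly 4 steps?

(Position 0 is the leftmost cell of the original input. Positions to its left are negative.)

Execution trace (head position shown):
Step 0: [q0]yxyx  (head at position 0)
Step 1: move left → [q1]□yxyx  (head at position -1)
Step 2: move right → y[q2]yxyx  (head at position 0)
Step 3: move right → yx[q0]xyx  (head at position 1)
Step 4: move right → yxx[qA]yx  (head at position 2)

After 4 steps, the head is at position 2.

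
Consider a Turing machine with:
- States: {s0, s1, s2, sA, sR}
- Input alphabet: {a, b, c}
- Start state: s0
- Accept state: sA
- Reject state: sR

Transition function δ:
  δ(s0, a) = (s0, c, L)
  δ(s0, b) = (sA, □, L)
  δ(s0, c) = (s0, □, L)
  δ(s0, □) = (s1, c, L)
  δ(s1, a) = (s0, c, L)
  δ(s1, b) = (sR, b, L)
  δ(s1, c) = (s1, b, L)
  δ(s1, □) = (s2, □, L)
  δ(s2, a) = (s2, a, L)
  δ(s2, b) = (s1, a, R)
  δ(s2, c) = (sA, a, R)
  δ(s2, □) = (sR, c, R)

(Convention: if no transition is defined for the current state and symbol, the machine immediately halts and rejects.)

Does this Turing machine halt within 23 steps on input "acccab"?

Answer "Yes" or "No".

Execution trace:
Initial: [s0]acccab
Step 1: δ(s0, a) = (s0, c, L) → [s0]□ccccab
Step 2: δ(s0, □) = (s1, c, L) → [s1]□cccccab
Step 3: δ(s1, □) = (s2, □, L) → [s2]□□cccccab
Step 4: δ(s2, □) = (sR, c, R) → c[sR]□cccccab

The machine reaches the reject state sR and halts.
The machine halted after 4 steps (within the 23-step bound).

Answer: Yes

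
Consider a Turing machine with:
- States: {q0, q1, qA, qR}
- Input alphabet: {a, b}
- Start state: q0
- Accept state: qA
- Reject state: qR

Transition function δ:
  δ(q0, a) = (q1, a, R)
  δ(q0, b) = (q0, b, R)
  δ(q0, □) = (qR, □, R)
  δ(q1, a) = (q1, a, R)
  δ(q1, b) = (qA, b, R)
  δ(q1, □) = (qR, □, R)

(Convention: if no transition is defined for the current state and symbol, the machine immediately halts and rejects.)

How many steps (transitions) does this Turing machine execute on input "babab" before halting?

Execution trace:
Initial: [q0]babab
Step 1: δ(q0, b) = (q0, b, R) → b[q0]abab
Step 2: δ(q0, a) = (q1, a, R) → ba[q1]bab
Step 3: δ(q1, b) = (qA, b, R) → bab[qA]ab

The machine reaches the accept state qA and halts.

The machine executed 3 steps before halting.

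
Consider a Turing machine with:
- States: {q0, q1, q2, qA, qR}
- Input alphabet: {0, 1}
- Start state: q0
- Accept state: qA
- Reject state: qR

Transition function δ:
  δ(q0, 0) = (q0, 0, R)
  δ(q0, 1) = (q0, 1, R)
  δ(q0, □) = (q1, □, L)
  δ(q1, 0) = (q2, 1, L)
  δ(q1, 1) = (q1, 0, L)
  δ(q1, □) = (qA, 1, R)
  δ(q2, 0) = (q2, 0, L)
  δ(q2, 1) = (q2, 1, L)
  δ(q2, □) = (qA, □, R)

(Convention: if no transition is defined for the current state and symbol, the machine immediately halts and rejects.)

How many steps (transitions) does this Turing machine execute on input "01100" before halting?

Execution trace:
Initial: [q0]01100
Step 1: δ(q0, 0) = (q0, 0, R) → 0[q0]1100
Step 2: δ(q0, 1) = (q0, 1, R) → 01[q0]100
Step 3: δ(q0, 1) = (q0, 1, R) → 011[q0]00
Step 4: δ(q0, 0) = (q0, 0, R) → 0110[q0]0
Step 5: δ(q0, 0) = (q0, 0, R) → 01100[q0]□
Step 6: δ(q0, □) = (q1, □, L) → 0110[q1]0□
Step 7: δ(q1, 0) = (q2, 1, L) → 011[q2]01□
Step 8: δ(q2, 0) = (q2, 0, L) → 01[q2]101□
Step 9: δ(q2, 1) = (q2, 1, L) → 0[q2]1101□
Step 10: δ(q2, 1) = (q2, 1, L) → [q2]01101□
Step 11: δ(q2, 0) = (q2, 0, L) → [q2]□01101□
Step 12: δ(q2, □) = (qA, □, R) → □[qA]01101□

The machine reaches the accept state qA and halts.

The machine executed 12 steps before halting.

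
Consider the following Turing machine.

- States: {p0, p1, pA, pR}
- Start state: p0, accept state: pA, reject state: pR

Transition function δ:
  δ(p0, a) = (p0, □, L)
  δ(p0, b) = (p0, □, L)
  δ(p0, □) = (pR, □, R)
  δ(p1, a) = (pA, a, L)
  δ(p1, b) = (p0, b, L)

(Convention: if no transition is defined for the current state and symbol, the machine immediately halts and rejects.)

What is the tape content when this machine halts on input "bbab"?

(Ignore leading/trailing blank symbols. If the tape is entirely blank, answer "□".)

Execution trace:
Initial: [p0]bbab
Step 1: δ(p0, b) = (p0, □, L) → [p0]□□bab
Step 2: δ(p0, □) = (pR, □, R) → □[pR]□bab

The machine reaches the reject state pR and halts.

Final tape (ignoring leading/trailing blanks): bab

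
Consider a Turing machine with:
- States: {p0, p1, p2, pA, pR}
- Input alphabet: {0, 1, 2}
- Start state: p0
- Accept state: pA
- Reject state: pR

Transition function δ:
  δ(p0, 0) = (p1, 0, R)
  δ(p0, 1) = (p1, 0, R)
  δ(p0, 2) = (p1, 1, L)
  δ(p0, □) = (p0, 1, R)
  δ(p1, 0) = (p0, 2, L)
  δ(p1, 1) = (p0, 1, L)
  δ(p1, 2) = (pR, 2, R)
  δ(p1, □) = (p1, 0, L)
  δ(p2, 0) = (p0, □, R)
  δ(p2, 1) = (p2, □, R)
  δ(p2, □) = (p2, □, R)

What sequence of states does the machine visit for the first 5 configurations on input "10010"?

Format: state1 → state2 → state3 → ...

Execution trace:
Initial: [p0]10010
Step 1: δ(p0, 1) = (p1, 0, R) → 0[p1]0010
Step 2: δ(p1, 0) = (p0, 2, L) → [p0]02010
Step 3: δ(p0, 0) = (p1, 0, R) → 0[p1]2010
Step 4: δ(p1, 2) = (pR, 2, R) → 02[pR]010

The machine reaches the reject state pR and halts.

State sequence: p0 → p1 → p0 → p1 → pR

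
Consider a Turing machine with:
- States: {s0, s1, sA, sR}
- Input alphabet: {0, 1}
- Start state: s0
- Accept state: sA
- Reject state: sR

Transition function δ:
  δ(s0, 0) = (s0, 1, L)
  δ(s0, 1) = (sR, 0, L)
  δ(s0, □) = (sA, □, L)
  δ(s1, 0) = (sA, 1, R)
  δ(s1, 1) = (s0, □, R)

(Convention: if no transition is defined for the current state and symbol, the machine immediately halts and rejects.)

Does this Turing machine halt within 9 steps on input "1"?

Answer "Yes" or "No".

Execution trace:
Initial: [s0]1
Step 1: δ(s0, 1) = (sR, 0, L) → [sR]□0

The machine reaches the reject state sR and halts.
The machine halted after 1 step (within the 9-step bound).

Answer: Yes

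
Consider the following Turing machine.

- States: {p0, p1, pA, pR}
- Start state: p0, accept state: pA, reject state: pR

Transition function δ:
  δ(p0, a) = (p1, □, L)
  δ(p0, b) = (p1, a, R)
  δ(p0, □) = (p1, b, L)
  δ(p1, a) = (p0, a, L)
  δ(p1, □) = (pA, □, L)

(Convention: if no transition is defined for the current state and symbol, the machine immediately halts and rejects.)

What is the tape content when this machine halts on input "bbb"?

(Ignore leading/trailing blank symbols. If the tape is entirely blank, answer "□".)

Execution trace:
Initial: [p0]bbb
Step 1: δ(p0, b) = (p1, a, R) → a[p1]bb

No transition is defined for δ(p1, b). By convention the machine halts and rejects.

Final tape (ignoring leading/trailing blanks): abb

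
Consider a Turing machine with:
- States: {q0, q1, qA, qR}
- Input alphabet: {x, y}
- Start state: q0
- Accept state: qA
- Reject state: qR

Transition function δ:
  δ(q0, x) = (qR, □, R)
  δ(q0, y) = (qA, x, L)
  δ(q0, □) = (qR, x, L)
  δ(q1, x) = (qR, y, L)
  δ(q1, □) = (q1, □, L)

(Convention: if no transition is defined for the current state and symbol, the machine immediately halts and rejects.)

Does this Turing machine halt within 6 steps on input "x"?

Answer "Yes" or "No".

Execution trace:
Initial: [q0]x
Step 1: δ(q0, x) = (qR, □, R) → □[qR]□

The machine reaches the reject state qR and halts.
The machine halted after 1 step (within the 6-step bound).

Answer: Yes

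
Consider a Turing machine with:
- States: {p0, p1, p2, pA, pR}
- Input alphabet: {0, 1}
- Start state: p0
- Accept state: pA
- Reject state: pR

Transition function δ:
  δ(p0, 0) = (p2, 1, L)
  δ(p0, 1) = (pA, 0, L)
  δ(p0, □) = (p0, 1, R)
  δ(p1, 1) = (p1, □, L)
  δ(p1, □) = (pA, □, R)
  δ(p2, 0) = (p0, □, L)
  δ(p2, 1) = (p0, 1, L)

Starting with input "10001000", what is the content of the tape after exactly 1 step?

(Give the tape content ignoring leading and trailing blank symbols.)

Execution trace:
Initial: [p0]10001000
Step 1: δ(p0, 1) = (pA, 0, L) → [pA]□00001000

The machine reaches the accept state pA and halts.

After 1 step, the tape (ignoring leading/trailing blanks) is: 00001000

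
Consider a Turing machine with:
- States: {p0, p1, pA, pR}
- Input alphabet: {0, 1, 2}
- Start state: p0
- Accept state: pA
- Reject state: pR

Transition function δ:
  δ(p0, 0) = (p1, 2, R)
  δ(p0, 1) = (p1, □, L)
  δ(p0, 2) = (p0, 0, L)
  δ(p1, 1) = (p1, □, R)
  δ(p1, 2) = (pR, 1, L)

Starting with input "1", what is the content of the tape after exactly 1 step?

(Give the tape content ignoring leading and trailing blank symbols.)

Execution trace:
Initial: [p0]1
Step 1: δ(p0, 1) = (p1, □, L) → [p1]□□

No transition is defined for δ(p1, □). By convention the machine halts and rejects.

After 1 step, the tape (ignoring leading/trailing blanks) is: □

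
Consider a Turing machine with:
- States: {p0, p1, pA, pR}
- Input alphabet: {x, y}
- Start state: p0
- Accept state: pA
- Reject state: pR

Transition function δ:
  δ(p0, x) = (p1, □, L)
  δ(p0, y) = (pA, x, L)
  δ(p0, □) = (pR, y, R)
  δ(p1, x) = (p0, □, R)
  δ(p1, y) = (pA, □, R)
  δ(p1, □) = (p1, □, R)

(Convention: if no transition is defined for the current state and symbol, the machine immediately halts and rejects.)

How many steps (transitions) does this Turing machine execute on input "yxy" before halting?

Execution trace:
Initial: [p0]yxy
Step 1: δ(p0, y) = (pA, x, L) → [pA]□xxy

The machine reaches the accept state pA and halts.

The machine executed 1 step before halting.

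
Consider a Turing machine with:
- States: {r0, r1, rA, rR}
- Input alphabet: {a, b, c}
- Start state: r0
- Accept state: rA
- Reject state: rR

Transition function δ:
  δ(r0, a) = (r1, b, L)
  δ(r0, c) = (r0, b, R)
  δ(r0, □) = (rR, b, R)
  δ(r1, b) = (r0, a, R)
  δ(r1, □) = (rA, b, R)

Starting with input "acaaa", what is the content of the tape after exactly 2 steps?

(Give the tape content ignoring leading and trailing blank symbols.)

Execution trace:
Initial: [r0]acaaa
Step 1: δ(r0, a) = (r1, b, L) → [r1]□bcaaa
Step 2: δ(r1, □) = (rA, b, R) → b[rA]bcaaa

The machine reaches the accept state rA and halts.

After 2 steps, the tape (ignoring leading/trailing blanks) is: bbcaaa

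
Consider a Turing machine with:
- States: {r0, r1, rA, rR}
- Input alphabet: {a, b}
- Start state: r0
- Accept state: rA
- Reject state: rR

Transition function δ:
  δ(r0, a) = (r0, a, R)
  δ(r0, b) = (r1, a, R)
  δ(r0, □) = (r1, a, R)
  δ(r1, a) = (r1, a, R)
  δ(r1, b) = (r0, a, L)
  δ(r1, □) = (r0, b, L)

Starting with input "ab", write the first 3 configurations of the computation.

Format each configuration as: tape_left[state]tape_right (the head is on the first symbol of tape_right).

Transitions applied:
Step 1: δ(r0, a) = (r0, a, R)
Step 2: δ(r0, b) = (r1, a, R)

The first 3 configurations are:
[r0]ab ⊢ a[r0]b ⊢ aa[r1]□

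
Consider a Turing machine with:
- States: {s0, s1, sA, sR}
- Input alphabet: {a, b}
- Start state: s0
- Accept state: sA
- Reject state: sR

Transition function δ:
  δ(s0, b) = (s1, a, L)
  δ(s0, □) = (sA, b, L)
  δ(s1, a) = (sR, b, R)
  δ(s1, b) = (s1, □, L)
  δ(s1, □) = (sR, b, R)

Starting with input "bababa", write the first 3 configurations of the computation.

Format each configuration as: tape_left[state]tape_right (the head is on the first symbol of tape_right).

Transitions applied:
Step 1: δ(s0, b) = (s1, a, L)
Step 2: δ(s1, □) = (sR, b, R)

The first 3 configurations are:
[s0]bababa ⊢ [s1]□aababa ⊢ b[sR]aababa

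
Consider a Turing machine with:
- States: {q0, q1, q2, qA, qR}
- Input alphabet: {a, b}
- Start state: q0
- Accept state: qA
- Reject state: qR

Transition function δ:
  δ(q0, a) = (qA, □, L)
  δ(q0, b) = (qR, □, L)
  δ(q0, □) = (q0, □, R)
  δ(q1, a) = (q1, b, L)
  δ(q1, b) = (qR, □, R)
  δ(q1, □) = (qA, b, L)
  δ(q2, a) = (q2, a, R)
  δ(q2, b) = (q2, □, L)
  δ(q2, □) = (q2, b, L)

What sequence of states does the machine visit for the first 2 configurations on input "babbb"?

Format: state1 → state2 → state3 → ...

Execution trace:
Initial: [q0]babbb
Step 1: δ(q0, b) = (qR, □, L) → [qR]□□abbb

The machine reaches the reject state qR and halts.

State sequence: q0 → qR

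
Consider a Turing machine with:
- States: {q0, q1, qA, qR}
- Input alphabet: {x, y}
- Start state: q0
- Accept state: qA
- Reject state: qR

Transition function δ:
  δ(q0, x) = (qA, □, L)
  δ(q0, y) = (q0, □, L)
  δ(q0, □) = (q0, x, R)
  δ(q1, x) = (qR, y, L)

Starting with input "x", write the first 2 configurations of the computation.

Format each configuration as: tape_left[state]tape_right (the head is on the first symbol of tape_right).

Transitions applied:
Step 1: δ(q0, x) = (qA, □, L)

The first 2 configurations are:
[q0]x ⊢ [qA]□□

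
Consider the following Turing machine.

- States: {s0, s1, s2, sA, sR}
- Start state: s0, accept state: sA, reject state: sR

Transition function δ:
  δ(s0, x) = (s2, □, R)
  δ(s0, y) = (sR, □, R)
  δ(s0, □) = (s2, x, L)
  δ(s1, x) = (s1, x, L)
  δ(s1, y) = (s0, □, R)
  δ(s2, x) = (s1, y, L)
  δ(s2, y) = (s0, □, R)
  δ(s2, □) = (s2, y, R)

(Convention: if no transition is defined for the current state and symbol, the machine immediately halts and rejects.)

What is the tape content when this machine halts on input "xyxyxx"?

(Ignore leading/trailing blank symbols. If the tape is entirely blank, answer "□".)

Execution trace:
Initial: [s0]xyxyxx
Step 1: δ(s0, x) = (s2, □, R) → □[s2]yxyxx
Step 2: δ(s2, y) = (s0, □, R) → □□[s0]xyxx
Step 3: δ(s0, x) = (s2, □, R) → □□□[s2]yxx
Step 4: δ(s2, y) = (s0, □, R) → □□□□[s0]xx
Step 5: δ(s0, x) = (s2, □, R) → □□□□□[s2]x
Step 6: δ(s2, x) = (s1, y, L) → □□□□[s1]□y

No transition is defined for δ(s1, □). By convention the machine halts and rejects.

Final tape (ignoring leading/trailing blanks): y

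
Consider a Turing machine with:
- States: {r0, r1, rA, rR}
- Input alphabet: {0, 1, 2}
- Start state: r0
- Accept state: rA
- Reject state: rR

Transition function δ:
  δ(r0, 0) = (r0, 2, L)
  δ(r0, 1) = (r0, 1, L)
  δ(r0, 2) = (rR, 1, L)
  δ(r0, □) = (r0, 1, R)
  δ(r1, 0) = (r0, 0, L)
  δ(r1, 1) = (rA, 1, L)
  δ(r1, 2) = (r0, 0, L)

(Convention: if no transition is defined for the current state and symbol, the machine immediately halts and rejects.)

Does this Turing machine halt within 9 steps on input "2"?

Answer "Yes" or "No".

Execution trace:
Initial: [r0]2
Step 1: δ(r0, 2) = (rR, 1, L) → [rR]□1

The machine reaches the reject state rR and halts.
The machine halted after 1 step (within the 9-step bound).

Answer: Yes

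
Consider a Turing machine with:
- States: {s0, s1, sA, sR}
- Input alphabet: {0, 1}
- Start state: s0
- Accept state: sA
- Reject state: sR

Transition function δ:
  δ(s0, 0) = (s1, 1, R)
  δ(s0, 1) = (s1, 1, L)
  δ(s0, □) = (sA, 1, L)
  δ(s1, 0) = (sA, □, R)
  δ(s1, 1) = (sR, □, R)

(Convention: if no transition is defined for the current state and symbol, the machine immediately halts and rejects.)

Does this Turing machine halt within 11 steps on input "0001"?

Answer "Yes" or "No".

Execution trace:
Initial: [s0]0001
Step 1: δ(s0, 0) = (s1, 1, R) → 1[s1]001
Step 2: δ(s1, 0) = (sA, □, R) → 1□[sA]01

The machine reaches the accept state sA and halts.
The machine halted after 2 steps (within the 11-step bound).

Answer: Yes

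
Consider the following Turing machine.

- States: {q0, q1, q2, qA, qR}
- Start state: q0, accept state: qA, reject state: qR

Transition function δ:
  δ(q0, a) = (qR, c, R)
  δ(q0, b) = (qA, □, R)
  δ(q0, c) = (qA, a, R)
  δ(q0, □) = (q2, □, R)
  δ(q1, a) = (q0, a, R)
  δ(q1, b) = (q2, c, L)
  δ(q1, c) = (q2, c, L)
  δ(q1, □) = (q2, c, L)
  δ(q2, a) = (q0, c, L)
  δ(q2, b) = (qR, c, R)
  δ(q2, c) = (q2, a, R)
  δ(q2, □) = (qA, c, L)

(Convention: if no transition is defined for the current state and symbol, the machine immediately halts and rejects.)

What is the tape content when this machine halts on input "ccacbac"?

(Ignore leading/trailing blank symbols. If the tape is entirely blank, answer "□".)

Execution trace:
Initial: [q0]ccacbac
Step 1: δ(q0, c) = (qA, a, R) → a[qA]cacbac

The machine reaches the accept state qA and halts.

Final tape (ignoring leading/trailing blanks): acacbac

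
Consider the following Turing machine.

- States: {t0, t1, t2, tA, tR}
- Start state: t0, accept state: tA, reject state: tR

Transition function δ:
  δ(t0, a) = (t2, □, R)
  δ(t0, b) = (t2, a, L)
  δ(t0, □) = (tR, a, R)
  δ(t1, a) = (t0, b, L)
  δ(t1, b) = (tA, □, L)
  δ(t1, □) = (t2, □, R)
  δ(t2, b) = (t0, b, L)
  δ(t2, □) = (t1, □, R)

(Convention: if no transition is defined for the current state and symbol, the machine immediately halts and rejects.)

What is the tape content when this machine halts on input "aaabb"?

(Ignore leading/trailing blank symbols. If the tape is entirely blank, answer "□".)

Execution trace:
Initial: [t0]aaabb
Step 1: δ(t0, a) = (t2, □, R) → □[t2]aabb

No transition is defined for δ(t2, a). By convention the machine halts and rejects.

Final tape (ignoring leading/trailing blanks): aabb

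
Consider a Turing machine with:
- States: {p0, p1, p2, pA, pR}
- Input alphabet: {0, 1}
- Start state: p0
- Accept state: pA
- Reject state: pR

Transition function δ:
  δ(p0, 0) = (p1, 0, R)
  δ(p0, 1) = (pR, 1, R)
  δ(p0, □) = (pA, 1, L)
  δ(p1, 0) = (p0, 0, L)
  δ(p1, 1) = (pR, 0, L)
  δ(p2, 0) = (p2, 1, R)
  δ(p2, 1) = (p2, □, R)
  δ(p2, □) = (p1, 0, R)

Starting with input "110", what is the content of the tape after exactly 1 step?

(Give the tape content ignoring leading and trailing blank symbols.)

Execution trace:
Initial: [p0]110
Step 1: δ(p0, 1) = (pR, 1, R) → 1[pR]10

The machine reaches the reject state pR and halts.

After 1 step, the tape (ignoring leading/trailing blanks) is: 110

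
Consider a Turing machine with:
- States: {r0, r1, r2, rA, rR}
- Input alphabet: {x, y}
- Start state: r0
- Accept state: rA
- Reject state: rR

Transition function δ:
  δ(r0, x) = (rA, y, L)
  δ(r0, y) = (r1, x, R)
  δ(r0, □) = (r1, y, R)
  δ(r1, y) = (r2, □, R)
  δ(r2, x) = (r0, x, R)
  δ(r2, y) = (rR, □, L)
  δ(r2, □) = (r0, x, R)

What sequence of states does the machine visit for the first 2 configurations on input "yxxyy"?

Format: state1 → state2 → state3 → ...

Execution trace:
Initial: [r0]yxxyy
Step 1: δ(r0, y) = (r1, x, R) → x[r1]xxyy

No transition is defined for δ(r1, x). By convention the machine halts and rejects.

State sequence: r0 → r1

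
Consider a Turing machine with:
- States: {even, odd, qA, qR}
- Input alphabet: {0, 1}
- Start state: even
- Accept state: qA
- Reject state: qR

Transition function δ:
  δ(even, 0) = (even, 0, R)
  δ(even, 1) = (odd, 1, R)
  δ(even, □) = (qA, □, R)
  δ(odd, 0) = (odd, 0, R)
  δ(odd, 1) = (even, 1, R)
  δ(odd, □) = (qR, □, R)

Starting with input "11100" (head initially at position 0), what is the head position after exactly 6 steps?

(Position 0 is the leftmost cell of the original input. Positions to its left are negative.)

Execution trace (head position shown):
Step 0: [even]11100  (head at position 0)
Step 1: move right → 1[odd]1100  (head at position 1)
Step 2: move right → 11[even]100  (head at position 2)
Step 3: move right → 111[odd]00  (head at position 3)
Step 4: move right → 1110[odd]0  (head at position 4)
Step 5: move right → 11100[odd]□  (head at position 5)
Step 6: move right → 11100□[qR]□  (head at position 6)

After 6 steps, the head is at position 6.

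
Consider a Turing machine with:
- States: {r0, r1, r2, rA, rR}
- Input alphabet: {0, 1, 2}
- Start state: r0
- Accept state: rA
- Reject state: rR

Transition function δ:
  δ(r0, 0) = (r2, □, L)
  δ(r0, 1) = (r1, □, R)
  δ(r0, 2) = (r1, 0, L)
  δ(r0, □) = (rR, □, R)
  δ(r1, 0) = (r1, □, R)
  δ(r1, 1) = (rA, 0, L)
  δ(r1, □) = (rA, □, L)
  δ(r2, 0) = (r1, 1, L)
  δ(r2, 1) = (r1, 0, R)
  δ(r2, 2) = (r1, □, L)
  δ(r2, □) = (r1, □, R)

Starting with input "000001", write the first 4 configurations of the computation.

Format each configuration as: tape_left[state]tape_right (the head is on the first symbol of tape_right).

Transitions applied:
Step 1: δ(r0, 0) = (r2, □, L)
Step 2: δ(r2, □) = (r1, □, R)
Step 3: δ(r1, □) = (rA, □, L)

The first 4 configurations are:
[r0]000001 ⊢ [r2]□□00001 ⊢ □[r1]□00001 ⊢ [rA]□□00001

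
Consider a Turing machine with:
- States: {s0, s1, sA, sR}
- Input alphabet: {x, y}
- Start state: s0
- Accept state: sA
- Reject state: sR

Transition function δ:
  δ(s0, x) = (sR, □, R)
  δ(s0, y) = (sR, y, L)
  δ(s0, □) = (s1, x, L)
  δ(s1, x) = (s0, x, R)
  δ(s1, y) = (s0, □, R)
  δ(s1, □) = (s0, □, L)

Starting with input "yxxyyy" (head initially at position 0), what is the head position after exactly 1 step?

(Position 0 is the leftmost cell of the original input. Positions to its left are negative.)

Execution trace (head position shown):
Step 0: [s0]yxxyyy  (head at position 0)
Step 1: move left → [sR]□yxxyyy  (head at position -1)

After 1 step, the head is at position -1.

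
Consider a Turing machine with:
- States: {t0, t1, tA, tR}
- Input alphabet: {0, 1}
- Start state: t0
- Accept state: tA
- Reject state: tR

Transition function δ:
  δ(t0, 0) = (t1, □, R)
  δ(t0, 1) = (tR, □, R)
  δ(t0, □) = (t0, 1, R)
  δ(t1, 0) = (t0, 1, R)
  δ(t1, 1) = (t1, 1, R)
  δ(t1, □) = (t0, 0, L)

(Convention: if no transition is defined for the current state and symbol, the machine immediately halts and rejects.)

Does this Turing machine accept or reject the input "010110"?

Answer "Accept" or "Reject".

Execution trace:
Initial: [t0]010110
Step 1: δ(t0, 0) = (t1, □, R) → □[t1]10110
Step 2: δ(t1, 1) = (t1, 1, R) → □1[t1]0110
Step 3: δ(t1, 0) = (t0, 1, R) → □11[t0]110
Step 4: δ(t0, 1) = (tR, □, R) → □11□[tR]10

The machine reaches the reject state tR and halts.

Answer: Reject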